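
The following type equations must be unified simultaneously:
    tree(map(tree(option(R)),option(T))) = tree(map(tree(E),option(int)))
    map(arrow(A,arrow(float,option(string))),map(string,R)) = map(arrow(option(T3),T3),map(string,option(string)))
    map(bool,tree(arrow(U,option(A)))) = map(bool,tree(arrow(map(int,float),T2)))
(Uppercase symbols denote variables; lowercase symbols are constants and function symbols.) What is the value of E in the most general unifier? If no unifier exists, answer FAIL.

option(option(string))

Decompose tree/1: map(tree(option(R)),option(T)) = map(tree(E),option(int)).
Decompose map/2: tree(option(R)) = tree(E),  option(T) = option(int).
Decompose tree/1: option(R) = E.
Bind E := option(R); no other remaining equation mentions E.
Decompose option/1: T = int.
Bind T := int; no other remaining equation mentions T.
Decompose map/2: arrow(A,arrow(float,option(string))) = arrow(option(T3),T3),  map(string,R) = map(string,option(string)).
Decompose arrow/2: A = option(T3),  arrow(float,option(string)) = T3.
Bind A := option(T3); substituting into the one remaining equation that mentions A gives: map(bool,tree(arrow(U,option(option(T3))))) = map(bool,tree(arrow(map(int,float),T2))).
Bind T3 := arrow(float,option(string)); substituting into the one remaining equation that mentions T3 gives: map(bool,tree(arrow(U,option(option(arrow(float,option(string))))))) = map(bool,tree(arrow(map(int,float),T2))). Substituting into the earlier binding gives A := option(arrow(float,option(string))).
Decompose map/2: string = string,  R = option(string).
Delete trivial equation string = string.
Bind R := option(string); no other remaining equation mentions R. Substituting into the earlier binding gives E := option(option(string)).
Decompose map/2: bool = bool,  tree(arrow(U,option(option(arrow(float,option(string)))))) = tree(arrow(map(int,float),T2)).
Delete trivial equation bool = bool.
Decompose tree/1: arrow(U,option(option(arrow(float,option(string))))) = arrow(map(int,float),T2).
Decompose arrow/2: U = map(int,float),  option(option(arrow(float,option(string)))) = T2.
Bind U := map(int,float); no other remaining equation mentions U.
Bind T2 := option(option(arrow(float,option(string)))).
MGU = { E := option(option(string)), T := int, A := option(arrow(float,option(string))), T3 := arrow(float,option(string)), R := option(string), U := map(int,float), T2 := option(option(arrow(float,option(string)))) }, so E := option(option(string)).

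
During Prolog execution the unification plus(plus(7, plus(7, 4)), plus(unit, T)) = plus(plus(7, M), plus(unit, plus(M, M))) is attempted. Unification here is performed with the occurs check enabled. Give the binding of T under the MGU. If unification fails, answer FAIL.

plus(plus(7, 4), plus(7, 4))

Decompose plus/2: plus(7, plus(7, 4)) = plus(7, M),  plus(unit, T) = plus(unit, plus(M, M)).
Decompose plus/2: 7 = 7,  plus(7, 4) = M.
Delete trivial equation 7 = 7.
Bind M := plus(7, 4); substituting into the remaining equation gives: plus(unit, T) = plus(unit, plus(plus(7, 4), plus(7, 4))).
Decompose plus/2: unit = unit,  T = plus(plus(7, 4), plus(7, 4)).
Delete trivial equation unit = unit.
Bind T := plus(plus(7, 4), plus(7, 4)).
MGU = { M = plus(7, 4), T = plus(plus(7, 4), plus(7, 4)) }, so T = plus(plus(7, 4), plus(7, 4)).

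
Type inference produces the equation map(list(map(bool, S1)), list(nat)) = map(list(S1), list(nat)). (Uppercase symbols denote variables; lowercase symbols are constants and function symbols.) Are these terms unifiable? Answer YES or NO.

NO

Decompose map/2: list(map(bool, S1)) = list(S1),  list(nat) = list(nat).
Decompose list/1: map(bool, S1) = S1.
Occurs check fails: S1 occurs in map(bool, S1); the equation S1 = map(bool, S1) has no finite solution.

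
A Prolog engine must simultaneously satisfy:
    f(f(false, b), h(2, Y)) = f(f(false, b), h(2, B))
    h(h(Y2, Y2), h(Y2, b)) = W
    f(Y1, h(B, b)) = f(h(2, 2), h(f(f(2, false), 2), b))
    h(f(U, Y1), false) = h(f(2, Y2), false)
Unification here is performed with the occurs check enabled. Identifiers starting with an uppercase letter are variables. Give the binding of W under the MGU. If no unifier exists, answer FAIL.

Decompose f/2: f(false, b) = f(false, b),  h(2, Y) = h(2, B).
Delete trivial equation f(false, b) = f(false, b).
Decompose h/2: 2 = 2,  Y = B.
Delete trivial equation 2 = 2.
Bind Y := B; no other remaining equation mentions Y.
Bind W := h(h(Y2, Y2), h(Y2, b)); no other remaining equation mentions W.
Decompose f/2: Y1 = h(2, 2),  h(B, b) = h(f(f(2, false), 2), b).
Bind Y1 := h(2, 2); substituting into the one remaining equation that mentions Y1 gives: h(f(U, h(2, 2)), false) = h(f(2, Y2), false).
Decompose h/2: B = f(f(2, false), 2),  b = b.
Bind B := f(f(2, false), 2); no other remaining equation mentions B. Substituting into the earlier binding gives Y := f(f(2, false), 2).
Delete trivial equation b = b.
Decompose h/2: f(U, h(2, 2)) = f(2, Y2),  false = false.
Decompose f/2: U = 2,  h(2, 2) = Y2.
Bind U := 2; no other remaining equation mentions U.
Bind Y2 := h(2, 2); no other remaining equation mentions Y2. Substituting into the earlier binding gives W := h(h(h(2, 2), h(2, 2)), h(h(2, 2), b)).
Delete trivial equation false = false.
MGU = { Y -> f(f(2, false), 2), W -> h(h(h(2, 2), h(2, 2)), h(h(2, 2), b)), Y1 -> h(2, 2), B -> f(f(2, false), 2), U -> 2, Y2 -> h(2, 2) }, so W -> h(h(h(2, 2), h(2, 2)), h(h(2, 2), b)).

h(h(h(2, 2), h(2, 2)), h(h(2, 2), b))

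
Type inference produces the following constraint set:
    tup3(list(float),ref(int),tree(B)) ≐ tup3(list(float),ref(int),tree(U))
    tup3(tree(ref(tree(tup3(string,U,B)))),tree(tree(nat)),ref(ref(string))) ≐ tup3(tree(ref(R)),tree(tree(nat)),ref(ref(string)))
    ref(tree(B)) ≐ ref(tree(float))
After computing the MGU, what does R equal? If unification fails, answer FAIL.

Decompose tup3/3: list(float) ≐ list(float),  ref(int) ≐ ref(int),  tree(B) ≐ tree(U).
Delete trivial equation list(float) ≐ list(float).
Delete trivial equation ref(int) ≐ ref(int).
Decompose tree/1: B ≐ U.
Bind B := U; substituting into the remaining equations gives: tup3(tree(ref(tree(tup3(string,U,U)))),tree(tree(nat)),ref(ref(string))) ≐ tup3(tree(ref(R)),tree(tree(nat)),ref(ref(string))),  ref(tree(U)) ≐ ref(tree(float)).
Decompose tup3/3: tree(ref(tree(tup3(string,U,U)))) ≐ tree(ref(R)),  tree(tree(nat)) ≐ tree(tree(nat)),  ref(ref(string)) ≐ ref(ref(string)).
Decompose tree/1: ref(tree(tup3(string,U,U))) ≐ ref(R).
Decompose ref/1: tree(tup3(string,U,U)) ≐ R.
Bind R := tree(tup3(string,U,U)); no other remaining equation mentions R.
Delete trivial equation tree(tree(nat)) ≐ tree(tree(nat)).
Delete trivial equation ref(ref(string)) ≐ ref(ref(string)).
Decompose ref/1: tree(U) ≐ tree(float).
Decompose tree/1: U ≐ float.
Bind U := float. Substituting into the earlier bindings gives B := float, R := tree(tup3(string,float,float)).
MGU = { B ↦ float, R ↦ tree(tup3(string,float,float)), U ↦ float }, so R ↦ tree(tup3(string,float,float)).

tree(tup3(string,float,float))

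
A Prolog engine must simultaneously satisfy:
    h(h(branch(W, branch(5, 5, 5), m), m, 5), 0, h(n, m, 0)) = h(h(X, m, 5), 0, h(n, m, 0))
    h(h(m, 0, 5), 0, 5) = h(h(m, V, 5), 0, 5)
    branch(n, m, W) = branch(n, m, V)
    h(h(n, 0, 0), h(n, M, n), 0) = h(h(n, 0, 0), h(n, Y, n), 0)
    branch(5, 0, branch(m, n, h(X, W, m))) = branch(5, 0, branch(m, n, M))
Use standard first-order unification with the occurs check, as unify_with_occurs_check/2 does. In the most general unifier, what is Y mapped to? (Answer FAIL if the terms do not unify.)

h(branch(0, branch(5, 5, 5), m), 0, m)

Decompose h/3: h(branch(W, branch(5, 5, 5), m), m, 5) = h(X, m, 5),  0 = 0,  h(n, m, 0) = h(n, m, 0).
Decompose h/3: branch(W, branch(5, 5, 5), m) = X,  m = m,  5 = 5.
Bind X := branch(W, branch(5, 5, 5), m); substituting into the one remaining equation that mentions X gives: branch(5, 0, branch(m, n, h(branch(W, branch(5, 5, 5), m), W, m))) = branch(5, 0, branch(m, n, M)).
Delete trivial equation m = m.
Delete trivial equation 5 = 5.
Delete trivial equation 0 = 0.
Delete trivial equation h(n, m, 0) = h(n, m, 0).
Decompose h/3: h(m, 0, 5) = h(m, V, 5),  0 = 0,  5 = 5.
Decompose h/3: m = m,  0 = V,  5 = 5.
Delete trivial equation m = m.
Bind V := 0; substituting into the one remaining equation that mentions V gives: branch(n, m, W) = branch(n, m, 0).
Delete trivial equation 5 = 5.
Delete trivial equation 0 = 0.
Delete trivial equation 5 = 5.
Decompose branch/3: n = n,  m = m,  W = 0.
Delete trivial equation n = n.
Delete trivial equation m = m.
Bind W := 0; substituting into the one remaining equation that mentions W gives: branch(5, 0, branch(m, n, h(branch(0, branch(5, 5, 5), m), 0, m))) = branch(5, 0, branch(m, n, M)). Substituting into the earlier binding gives X := branch(0, branch(5, 5, 5), m).
Decompose h/3: h(n, 0, 0) = h(n, 0, 0),  h(n, M, n) = h(n, Y, n),  0 = 0.
Delete trivial equation h(n, 0, 0) = h(n, 0, 0).
Decompose h/3: n = n,  M = Y,  n = n.
Delete trivial equation n = n.
Bind M := Y; substituting into the one remaining equation that mentions M gives: branch(5, 0, branch(m, n, h(branch(0, branch(5, 5, 5), m), 0, m))) = branch(5, 0, branch(m, n, Y)).
Delete trivial equation n = n.
Delete trivial equation 0 = 0.
Decompose branch/3: 5 = 5,  0 = 0,  branch(m, n, h(branch(0, branch(5, 5, 5), m), 0, m)) = branch(m, n, Y).
Delete trivial equation 5 = 5.
Delete trivial equation 0 = 0.
Decompose branch/3: m = m,  n = n,  h(branch(0, branch(5, 5, 5), m), 0, m) = Y.
Delete trivial equation m = m.
Delete trivial equation n = n.
Bind Y := h(branch(0, branch(5, 5, 5), m), 0, m). Substituting into the earlier binding gives M := h(branch(0, branch(5, 5, 5), m), 0, m).
MGU = { X ↦ branch(0, branch(5, 5, 5), m), V ↦ 0, W ↦ 0, M ↦ h(branch(0, branch(5, 5, 5), m), 0, m), Y ↦ h(branch(0, branch(5, 5, 5), m), 0, m) }, so Y ↦ h(branch(0, branch(5, 5, 5), m), 0, m).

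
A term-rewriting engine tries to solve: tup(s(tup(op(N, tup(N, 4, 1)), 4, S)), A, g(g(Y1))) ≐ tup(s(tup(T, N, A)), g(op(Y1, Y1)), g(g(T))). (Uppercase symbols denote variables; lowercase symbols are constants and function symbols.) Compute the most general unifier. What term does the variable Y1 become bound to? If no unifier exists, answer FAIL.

Decompose tup/3: s(tup(op(N, tup(N, 4, 1)), 4, S)) ≐ s(tup(T, N, A)),  A ≐ g(op(Y1, Y1)),  g(g(Y1)) ≐ g(g(T)).
Decompose s/1: tup(op(N, tup(N, 4, 1)), 4, S) ≐ tup(T, N, A).
Decompose tup/3: op(N, tup(N, 4, 1)) ≐ T,  4 ≐ N,  S ≐ A.
Bind T := op(N, tup(N, 4, 1)); substituting into the one remaining equation that mentions T gives: g(g(Y1)) ≐ g(g(op(N, tup(N, 4, 1)))).
Bind N := 4; substituting into the one remaining equation that mentions N gives: g(g(Y1)) ≐ g(g(op(4, tup(4, 4, 1)))). Substituting into the earlier binding gives T := op(4, tup(4, 4, 1)).
Bind S := A; no other remaining equation mentions S.
Bind A := g(op(Y1, Y1)); no other remaining equation mentions A. Substituting into the earlier binding gives S := g(op(Y1, Y1)).
Decompose g/1: g(Y1) ≐ g(op(4, tup(4, 4, 1))).
Decompose g/1: Y1 ≐ op(4, tup(4, 4, 1)).
Bind Y1 := op(4, tup(4, 4, 1)). Substituting into the earlier bindings gives S := g(op(op(4, tup(4, 4, 1)), op(4, tup(4, 4, 1)))), A := g(op(op(4, tup(4, 4, 1)), op(4, tup(4, 4, 1)))).
MGU = { T ↦ op(4, tup(4, 4, 1)), N ↦ 4, S ↦ g(op(op(4, tup(4, 4, 1)), op(4, tup(4, 4, 1)))), A ↦ g(op(op(4, tup(4, 4, 1)), op(4, tup(4, 4, 1)))), Y1 ↦ op(4, tup(4, 4, 1)) }, so Y1 ↦ op(4, tup(4, 4, 1)).

op(4, tup(4, 4, 1))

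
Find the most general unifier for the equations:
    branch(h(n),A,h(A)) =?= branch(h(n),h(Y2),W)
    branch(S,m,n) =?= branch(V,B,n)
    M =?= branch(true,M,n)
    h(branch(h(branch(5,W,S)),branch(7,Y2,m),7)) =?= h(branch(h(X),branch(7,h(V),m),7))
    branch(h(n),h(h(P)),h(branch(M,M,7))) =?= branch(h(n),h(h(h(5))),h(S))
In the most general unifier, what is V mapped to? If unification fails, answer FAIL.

FAIL

Decompose branch/3: h(n) =?= h(n),  A =?= h(Y2),  h(A) =?= W.
Delete trivial equation h(n) =?= h(n).
Bind A := h(Y2); substituting into the one remaining equation that mentions A gives: h(h(Y2)) =?= W.
Bind W := h(h(Y2)); substituting into the one remaining equation that mentions W gives: h(branch(h(branch(5,h(h(Y2)),S)),branch(7,Y2,m),7)) =?= h(branch(h(X),branch(7,h(V),m),7)).
Decompose branch/3: S =?= V,  m =?= B,  n =?= n.
Bind S := V; substituting into the 2 remaining equations that mention S gives: h(branch(h(branch(5,h(h(Y2)),V)),branch(7,Y2,m),7)) =?= h(branch(h(X),branch(7,h(V),m),7)),  branch(h(n),h(h(P)),h(branch(M,M,7))) =?= branch(h(n),h(h(h(5))),h(V)).
Bind B := m; no other remaining equation mentions B.
Delete trivial equation n =?= n.
Occurs check fails: M occurs in branch(true,M,n); the equation M =?= branch(true,M,n) has no finite solution.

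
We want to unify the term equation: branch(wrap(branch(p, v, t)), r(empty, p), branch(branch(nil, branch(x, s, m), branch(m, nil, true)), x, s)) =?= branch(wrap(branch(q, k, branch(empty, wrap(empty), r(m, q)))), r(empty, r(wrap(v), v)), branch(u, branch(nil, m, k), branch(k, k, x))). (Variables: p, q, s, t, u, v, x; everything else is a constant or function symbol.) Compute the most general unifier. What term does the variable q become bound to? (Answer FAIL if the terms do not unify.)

r(wrap(k), k)

Decompose branch/3: wrap(branch(p, v, t)) =?= wrap(branch(q, k, branch(empty, wrap(empty), r(m, q)))),  r(empty, p) =?= r(empty, r(wrap(v), v)),  branch(branch(nil, branch(x, s, m), branch(m, nil, true)), x, s) =?= branch(u, branch(nil, m, k), branch(k, k, x)).
Decompose wrap/1: branch(p, v, t) =?= branch(q, k, branch(empty, wrap(empty), r(m, q))).
Decompose branch/3: p =?= q,  v =?= k,  t =?= branch(empty, wrap(empty), r(m, q)).
Bind p := q; substituting into the one remaining equation that mentions p gives: r(empty, q) =?= r(empty, r(wrap(v), v)).
Bind v := k; substituting into the one remaining equation that mentions v gives: r(empty, q) =?= r(empty, r(wrap(k), k)).
Bind t := branch(empty, wrap(empty), r(m, q)); no other remaining equation mentions t.
Decompose r/2: empty =?= empty,  q =?= r(wrap(k), k).
Delete trivial equation empty =?= empty.
Bind q := r(wrap(k), k); no other remaining equation mentions q. Substituting into the earlier bindings gives p := r(wrap(k), k), t := branch(empty, wrap(empty), r(m, r(wrap(k), k))).
Decompose branch/3: branch(nil, branch(x, s, m), branch(m, nil, true)) =?= u,  x =?= branch(nil, m, k),  s =?= branch(k, k, x).
Bind u := branch(nil, branch(x, s, m), branch(m, nil, true)); no other remaining equation mentions u.
Bind x := branch(nil, m, k); substituting into the remaining equation gives: s =?= branch(k, k, branch(nil, m, k)). Substituting into the earlier binding gives u := branch(nil, branch(branch(nil, m, k), s, m), branch(m, nil, true)).
Bind s := branch(k, k, branch(nil, m, k)). Substituting into the earlier binding gives u := branch(nil, branch(branch(nil, m, k), branch(k, k, branch(nil, m, k)), m), branch(m, nil, true)).
MGU = { p := r(wrap(k), k), v := k, t := branch(empty, wrap(empty), r(m, r(wrap(k), k))), q := r(wrap(k), k), u := branch(nil, branch(branch(nil, m, k), branch(k, k, branch(nil, m, k)), m), branch(m, nil, true)), x := branch(nil, m, k), s := branch(k, k, branch(nil, m, k)) }, so q := r(wrap(k), k).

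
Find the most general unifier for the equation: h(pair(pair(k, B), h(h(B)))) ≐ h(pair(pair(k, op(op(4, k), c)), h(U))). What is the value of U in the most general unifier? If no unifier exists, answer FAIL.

Decompose h/1: pair(pair(k, B), h(h(B))) ≐ pair(pair(k, op(op(4, k), c)), h(U)).
Decompose pair/2: pair(k, B) ≐ pair(k, op(op(4, k), c)),  h(h(B)) ≐ h(U).
Decompose pair/2: k ≐ k,  B ≐ op(op(4, k), c).
Delete trivial equation k ≐ k.
Bind B := op(op(4, k), c); substituting into the remaining equation gives: h(h(op(op(4, k), c))) ≐ h(U).
Decompose h/1: h(op(op(4, k), c)) ≐ U.
Bind U := h(op(op(4, k), c)).
MGU = { B -> op(op(4, k), c), U -> h(op(op(4, k), c)) }, so U -> h(op(op(4, k), c)).

h(op(op(4, k), c))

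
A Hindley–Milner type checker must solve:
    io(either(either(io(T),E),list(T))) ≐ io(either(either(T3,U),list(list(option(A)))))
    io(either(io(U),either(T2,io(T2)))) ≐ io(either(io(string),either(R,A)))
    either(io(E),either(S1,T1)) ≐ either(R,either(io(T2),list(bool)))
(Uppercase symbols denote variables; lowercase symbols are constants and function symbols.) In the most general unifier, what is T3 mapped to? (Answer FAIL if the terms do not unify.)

Decompose io/1: either(either(io(T),E),list(T)) ≐ either(either(T3,U),list(list(option(A)))).
Decompose either/2: either(io(T),E) ≐ either(T3,U),  list(T) ≐ list(list(option(A))).
Decompose either/2: io(T) ≐ T3,  E ≐ U.
Bind T3 := io(T); no other remaining equation mentions T3.
Bind E := U; substituting into the one remaining equation that mentions E gives: either(io(U),either(S1,T1)) ≐ either(R,either(io(T2),list(bool))).
Decompose list/1: T ≐ list(option(A)).
Bind T := list(option(A)); no other remaining equation mentions T. Substituting into the earlier binding gives T3 := io(list(option(A))).
Decompose io/1: either(io(U),either(T2,io(T2))) ≐ either(io(string),either(R,A)).
Decompose either/2: io(U) ≐ io(string),  either(T2,io(T2)) ≐ either(R,A).
Decompose io/1: U ≐ string.
Bind U := string; substituting into the one remaining equation that mentions U gives: either(io(string),either(S1,T1)) ≐ either(R,either(io(T2),list(bool))). Substituting into the earlier binding gives E := string.
Decompose either/2: T2 ≐ R,  io(T2) ≐ A.
Bind T2 := R; substituting into the remaining equations gives: io(R) ≐ A,  either(io(string),either(S1,T1)) ≐ either(R,either(io(R),list(bool))).
Bind A := io(R); no other remaining equation mentions A. Substituting into the earlier bindings gives T3 := io(list(option(io(R)))), T := list(option(io(R))).
Decompose either/2: io(string) ≐ R,  either(S1,T1) ≐ either(io(R),list(bool)).
Bind R := io(string); substituting into the remaining equation gives: either(S1,T1) ≐ either(io(io(string)),list(bool)). Substituting into the earlier bindings gives T3 := io(list(option(io(io(string))))), T := list(option(io(io(string)))), T2 := io(string), A := io(io(string)).
Decompose either/2: S1 ≐ io(io(string)),  T1 ≐ list(bool).
Bind S1 := io(io(string)); no other remaining equation mentions S1.
Bind T1 := list(bool).
MGU = { T3 ↦ io(list(option(io(io(string))))), E ↦ string, T ↦ list(option(io(io(string)))), U ↦ string, T2 ↦ io(string), A ↦ io(io(string)), R ↦ io(string), S1 ↦ io(io(string)), T1 ↦ list(bool) }, so T3 ↦ io(list(option(io(io(string))))).

io(list(option(io(io(string)))))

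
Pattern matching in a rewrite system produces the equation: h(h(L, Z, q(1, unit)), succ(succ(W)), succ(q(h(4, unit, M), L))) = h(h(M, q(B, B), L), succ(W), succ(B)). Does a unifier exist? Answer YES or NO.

Decompose h/3: h(L, Z, q(1, unit)) = h(M, q(B, B), L),  succ(succ(W)) = succ(W),  succ(q(h(4, unit, M), L)) = succ(B).
Decompose h/3: L = M,  Z = q(B, B),  q(1, unit) = L.
Bind L := M; substituting into the 2 remaining equations that mention L gives: q(1, unit) = M,  succ(q(h(4, unit, M), M)) = succ(B).
Bind Z := q(B, B); no other remaining equation mentions Z.
Bind M := q(1, unit); substituting into the one remaining equation that mentions M gives: succ(q(h(4, unit, q(1, unit)), q(1, unit))) = succ(B). Substituting into the earlier binding gives L := q(1, unit).
Decompose succ/1: succ(W) = W.
Occurs check fails: W occurs in succ(W); the equation W = succ(W) has no finite solution.

NO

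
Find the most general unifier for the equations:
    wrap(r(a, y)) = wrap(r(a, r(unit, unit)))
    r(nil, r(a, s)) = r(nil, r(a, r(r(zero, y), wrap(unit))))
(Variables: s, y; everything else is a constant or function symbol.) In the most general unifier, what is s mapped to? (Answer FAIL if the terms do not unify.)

r(r(zero, r(unit, unit)), wrap(unit))

Decompose wrap/1: r(a, y) = r(a, r(unit, unit)).
Decompose r/2: a = a,  y = r(unit, unit).
Delete trivial equation a = a.
Bind y := r(unit, unit); substituting into the remaining equation gives: r(nil, r(a, s)) = r(nil, r(a, r(r(zero, r(unit, unit)), wrap(unit)))).
Decompose r/2: nil = nil,  r(a, s) = r(a, r(r(zero, r(unit, unit)), wrap(unit))).
Delete trivial equation nil = nil.
Decompose r/2: a = a,  s = r(r(zero, r(unit, unit)), wrap(unit)).
Delete trivial equation a = a.
Bind s := r(r(zero, r(unit, unit)), wrap(unit)).
MGU = { y ↦ r(unit, unit), s ↦ r(r(zero, r(unit, unit)), wrap(unit)) }, so s ↦ r(r(zero, r(unit, unit)), wrap(unit)).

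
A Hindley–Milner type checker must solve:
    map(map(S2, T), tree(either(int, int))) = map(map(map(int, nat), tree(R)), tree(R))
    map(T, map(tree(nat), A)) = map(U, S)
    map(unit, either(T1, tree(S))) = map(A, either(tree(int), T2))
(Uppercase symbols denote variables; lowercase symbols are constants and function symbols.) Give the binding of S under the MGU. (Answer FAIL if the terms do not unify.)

map(tree(nat), unit)

Decompose map/2: map(S2, T) = map(map(int, nat), tree(R)),  tree(either(int, int)) = tree(R).
Decompose map/2: S2 = map(int, nat),  T = tree(R).
Bind S2 := map(int, nat); no other remaining equation mentions S2.
Bind T := tree(R); substituting into the one remaining equation that mentions T gives: map(tree(R), map(tree(nat), A)) = map(U, S).
Decompose tree/1: either(int, int) = R.
Bind R := either(int, int); substituting into the one remaining equation that mentions R gives: map(tree(either(int, int)), map(tree(nat), A)) = map(U, S). Substituting into the earlier binding gives T := tree(either(int, int)).
Decompose map/2: tree(either(int, int)) = U,  map(tree(nat), A) = S.
Bind U := tree(either(int, int)); no other remaining equation mentions U.
Bind S := map(tree(nat), A); substituting into the remaining equation gives: map(unit, either(T1, tree(map(tree(nat), A)))) = map(A, either(tree(int), T2)).
Decompose map/2: unit = A,  either(T1, tree(map(tree(nat), A))) = either(tree(int), T2).
Bind A := unit; substituting into the remaining equation gives: either(T1, tree(map(tree(nat), unit))) = either(tree(int), T2). Substituting into the earlier binding gives S := map(tree(nat), unit).
Decompose either/2: T1 = tree(int),  tree(map(tree(nat), unit)) = T2.
Bind T1 := tree(int); no other remaining equation mentions T1.
Bind T2 := tree(map(tree(nat), unit)).
MGU = { S2 ↦ map(int, nat), T ↦ tree(either(int, int)), R ↦ either(int, int), U ↦ tree(either(int, int)), S ↦ map(tree(nat), unit), A ↦ unit, T1 ↦ tree(int), T2 ↦ tree(map(tree(nat), unit)) }, so S ↦ map(tree(nat), unit).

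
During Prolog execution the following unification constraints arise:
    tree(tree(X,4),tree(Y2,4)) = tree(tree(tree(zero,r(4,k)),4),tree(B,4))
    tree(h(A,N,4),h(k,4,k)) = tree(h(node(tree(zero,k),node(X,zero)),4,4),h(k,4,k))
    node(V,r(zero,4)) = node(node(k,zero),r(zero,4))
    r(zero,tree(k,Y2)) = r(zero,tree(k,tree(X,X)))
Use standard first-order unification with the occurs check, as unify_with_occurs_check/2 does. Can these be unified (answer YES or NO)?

YES

Decompose tree/2: tree(X,4) = tree(tree(zero,r(4,k)),4),  tree(Y2,4) = tree(B,4).
Decompose tree/2: X = tree(zero,r(4,k)),  4 = 4.
Bind X := tree(zero,r(4,k)); substituting into the 2 remaining equations that mention X gives: tree(h(A,N,4),h(k,4,k)) = tree(h(node(tree(zero,k),node(tree(zero,r(4,k)),zero)),4,4),h(k,4,k)),  r(zero,tree(k,Y2)) = r(zero,tree(k,tree(tree(zero,r(4,k)),tree(zero,r(4,k))))).
Delete trivial equation 4 = 4.
Decompose tree/2: Y2 = B,  4 = 4.
Bind Y2 := B; substituting into the one remaining equation that mentions Y2 gives: r(zero,tree(k,B)) = r(zero,tree(k,tree(tree(zero,r(4,k)),tree(zero,r(4,k))))).
Delete trivial equation 4 = 4.
Decompose tree/2: h(A,N,4) = h(node(tree(zero,k),node(tree(zero,r(4,k)),zero)),4,4),  h(k,4,k) = h(k,4,k).
Decompose h/3: A = node(tree(zero,k),node(tree(zero,r(4,k)),zero)),  N = 4,  4 = 4.
Bind A := node(tree(zero,k),node(tree(zero,r(4,k)),zero)); no other remaining equation mentions A.
Bind N := 4; no other remaining equation mentions N.
Delete trivial equation 4 = 4.
Delete trivial equation h(k,4,k) = h(k,4,k).
Decompose node/2: V = node(k,zero),  r(zero,4) = r(zero,4).
Bind V := node(k,zero); no other remaining equation mentions V.
Delete trivial equation r(zero,4) = r(zero,4).
Decompose r/2: zero = zero,  tree(k,B) = tree(k,tree(tree(zero,r(4,k)),tree(zero,r(4,k)))).
Delete trivial equation zero = zero.
Decompose tree/2: k = k,  B = tree(tree(zero,r(4,k)),tree(zero,r(4,k))).
Delete trivial equation k = k.
Bind B := tree(tree(zero,r(4,k)),tree(zero,r(4,k))). Substituting into the earlier binding gives Y2 := tree(tree(zero,r(4,k)),tree(zero,r(4,k))).
No equations remain and no clash or occurs-check failure arose, so a unifier exists.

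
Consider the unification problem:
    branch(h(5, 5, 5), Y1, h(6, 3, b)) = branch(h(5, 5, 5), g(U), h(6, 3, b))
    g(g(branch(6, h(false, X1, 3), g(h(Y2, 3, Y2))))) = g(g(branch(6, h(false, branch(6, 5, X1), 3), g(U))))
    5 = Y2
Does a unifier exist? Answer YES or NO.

Decompose branch/3: h(5, 5, 5) = h(5, 5, 5),  Y1 = g(U),  h(6, 3, b) = h(6, 3, b).
Delete trivial equation h(5, 5, 5) = h(5, 5, 5).
Bind Y1 := g(U); no other remaining equation mentions Y1.
Delete trivial equation h(6, 3, b) = h(6, 3, b).
Decompose g/1: g(branch(6, h(false, X1, 3), g(h(Y2, 3, Y2)))) = g(branch(6, h(false, branch(6, 5, X1), 3), g(U))).
Decompose g/1: branch(6, h(false, X1, 3), g(h(Y2, 3, Y2))) = branch(6, h(false, branch(6, 5, X1), 3), g(U)).
Decompose branch/3: 6 = 6,  h(false, X1, 3) = h(false, branch(6, 5, X1), 3),  g(h(Y2, 3, Y2)) = g(U).
Delete trivial equation 6 = 6.
Decompose h/3: false = false,  X1 = branch(6, 5, X1),  3 = 3.
Delete trivial equation false = false.
Occurs check fails: X1 occurs in branch(6, 5, X1); the equation X1 = branch(6, 5, X1) has no finite solution.

NO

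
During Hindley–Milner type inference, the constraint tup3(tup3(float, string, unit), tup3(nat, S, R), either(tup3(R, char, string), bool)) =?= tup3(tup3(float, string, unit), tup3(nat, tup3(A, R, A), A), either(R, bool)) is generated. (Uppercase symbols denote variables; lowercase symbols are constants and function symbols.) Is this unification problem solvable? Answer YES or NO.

Decompose tup3/3: tup3(float, string, unit) =?= tup3(float, string, unit),  tup3(nat, S, R) =?= tup3(nat, tup3(A, R, A), A),  either(tup3(R, char, string), bool) =?= either(R, bool).
Delete trivial equation tup3(float, string, unit) =?= tup3(float, string, unit).
Decompose tup3/3: nat =?= nat,  S =?= tup3(A, R, A),  R =?= A.
Delete trivial equation nat =?= nat.
Bind S := tup3(A, R, A); no other remaining equation mentions S.
Bind R := A; substituting into the remaining equation gives: either(tup3(A, char, string), bool) =?= either(A, bool). Substituting into the earlier binding gives S := tup3(A, A, A).
Decompose either/2: tup3(A, char, string) =?= A,  bool =?= bool.
Occurs check fails: A occurs in tup3(A, char, string); the equation A =?= tup3(A, char, string) has no finite solution.

NO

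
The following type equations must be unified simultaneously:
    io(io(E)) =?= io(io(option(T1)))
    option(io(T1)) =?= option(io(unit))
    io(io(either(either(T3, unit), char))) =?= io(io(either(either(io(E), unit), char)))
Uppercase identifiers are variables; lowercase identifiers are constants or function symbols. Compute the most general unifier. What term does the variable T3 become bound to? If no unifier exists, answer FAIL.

io(option(unit))

Decompose io/1: io(E) =?= io(option(T1)).
Decompose io/1: E =?= option(T1).
Bind E := option(T1); substituting into the one remaining equation that mentions E gives: io(io(either(either(T3, unit), char))) =?= io(io(either(either(io(option(T1)), unit), char))).
Decompose option/1: io(T1) =?= io(unit).
Decompose io/1: T1 =?= unit.
Bind T1 := unit; substituting into the remaining equation gives: io(io(either(either(T3, unit), char))) =?= io(io(either(either(io(option(unit)), unit), char))). Substituting into the earlier binding gives E := option(unit).
Decompose io/1: io(either(either(T3, unit), char)) =?= io(either(either(io(option(unit)), unit), char)).
Decompose io/1: either(either(T3, unit), char) =?= either(either(io(option(unit)), unit), char).
Decompose either/2: either(T3, unit) =?= either(io(option(unit)), unit),  char =?= char.
Decompose either/2: T3 =?= io(option(unit)),  unit =?= unit.
Bind T3 := io(option(unit)); no other remaining equation mentions T3.
Delete trivial equation unit =?= unit.
Delete trivial equation char =?= char.
MGU = { E -> option(unit), T1 -> unit, T3 -> io(option(unit)) }, so T3 -> io(option(unit)).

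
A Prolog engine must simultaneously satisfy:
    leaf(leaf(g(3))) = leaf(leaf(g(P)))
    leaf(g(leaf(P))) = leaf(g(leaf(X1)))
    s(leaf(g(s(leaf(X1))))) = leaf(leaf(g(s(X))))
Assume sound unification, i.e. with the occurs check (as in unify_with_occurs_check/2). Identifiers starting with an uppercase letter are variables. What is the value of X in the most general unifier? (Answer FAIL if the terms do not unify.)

Decompose leaf/1: leaf(g(3)) = leaf(g(P)).
Decompose leaf/1: g(3) = g(P).
Decompose g/1: 3 = P.
Bind P := 3; substituting into the one remaining equation that mentions P gives: leaf(g(leaf(3))) = leaf(g(leaf(X1))).
Decompose leaf/1: g(leaf(3)) = g(leaf(X1)).
Decompose g/1: leaf(3) = leaf(X1).
Decompose leaf/1: 3 = X1.
Bind X1 := 3; substituting into the remaining equation gives: s(leaf(g(s(leaf(3))))) = leaf(leaf(g(s(X)))).
Clash: head symbols differ (s/1 vs leaf/1); no unifier exists.

FAIL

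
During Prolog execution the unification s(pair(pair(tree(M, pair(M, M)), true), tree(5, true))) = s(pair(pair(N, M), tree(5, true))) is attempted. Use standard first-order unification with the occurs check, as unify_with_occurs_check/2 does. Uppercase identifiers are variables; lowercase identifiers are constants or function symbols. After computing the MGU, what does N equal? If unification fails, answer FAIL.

tree(true, pair(true, true))

Decompose s/1: pair(pair(tree(M, pair(M, M)), true), tree(5, true)) = pair(pair(N, M), tree(5, true)).
Decompose pair/2: pair(tree(M, pair(M, M)), true) = pair(N, M),  tree(5, true) = tree(5, true).
Decompose pair/2: tree(M, pair(M, M)) = N,  true = M.
Bind N := tree(M, pair(M, M)); no other remaining equation mentions N.
Bind M := true; no other remaining equation mentions M. Substituting into the earlier binding gives N := tree(true, pair(true, true)).
Delete trivial equation tree(5, true) = tree(5, true).
MGU = { N -> tree(true, pair(true, true)), M -> true }, so N -> tree(true, pair(true, true)).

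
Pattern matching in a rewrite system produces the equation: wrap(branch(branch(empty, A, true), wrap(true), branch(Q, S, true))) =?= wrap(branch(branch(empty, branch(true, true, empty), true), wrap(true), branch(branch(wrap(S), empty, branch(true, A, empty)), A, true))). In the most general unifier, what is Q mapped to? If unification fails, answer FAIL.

branch(wrap(branch(true, true, empty)), empty, branch(true, branch(true, true, empty), empty))

Decompose wrap/1: branch(branch(empty, A, true), wrap(true), branch(Q, S, true)) =?= branch(branch(empty, branch(true, true, empty), true), wrap(true), branch(branch(wrap(S), empty, branch(true, A, empty)), A, true)).
Decompose branch/3: branch(empty, A, true) =?= branch(empty, branch(true, true, empty), true),  wrap(true) =?= wrap(true),  branch(Q, S, true) =?= branch(branch(wrap(S), empty, branch(true, A, empty)), A, true).
Decompose branch/3: empty =?= empty,  A =?= branch(true, true, empty),  true =?= true.
Delete trivial equation empty =?= empty.
Bind A := branch(true, true, empty); substituting into the one remaining equation that mentions A gives: branch(Q, S, true) =?= branch(branch(wrap(S), empty, branch(true, branch(true, true, empty), empty)), branch(true, true, empty), true).
Delete trivial equation true =?= true.
Delete trivial equation wrap(true) =?= wrap(true).
Decompose branch/3: Q =?= branch(wrap(S), empty, branch(true, branch(true, true, empty), empty)),  S =?= branch(true, true, empty),  true =?= true.
Bind Q := branch(wrap(S), empty, branch(true, branch(true, true, empty), empty)); no other remaining equation mentions Q.
Bind S := branch(true, true, empty); no other remaining equation mentions S. Substituting into the earlier binding gives Q := branch(wrap(branch(true, true, empty)), empty, branch(true, branch(true, true, empty), empty)).
Delete trivial equation true =?= true.
MGU = { A := branch(true, true, empty), Q := branch(wrap(branch(true, true, empty)), empty, branch(true, branch(true, true, empty), empty)), S := branch(true, true, empty) }, so Q := branch(wrap(branch(true, true, empty)), empty, branch(true, branch(true, true, empty), empty)).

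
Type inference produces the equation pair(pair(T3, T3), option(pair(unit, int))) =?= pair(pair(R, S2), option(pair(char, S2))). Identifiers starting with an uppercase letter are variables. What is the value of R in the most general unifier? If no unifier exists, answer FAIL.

Decompose pair/2: pair(T3, T3) =?= pair(R, S2),  option(pair(unit, int)) =?= option(pair(char, S2)).
Decompose pair/2: T3 =?= R,  T3 =?= S2.
Bind T3 := R; substituting into the one remaining equation that mentions T3 gives: R =?= S2.
Bind R := S2; no other remaining equation mentions R. Substituting into the earlier binding gives T3 := S2.
Decompose option/1: pair(unit, int) =?= pair(char, S2).
Decompose pair/2: unit =?= char,  int =?= S2.
Clash: constants unit and char differ; no unifier exists.

FAIL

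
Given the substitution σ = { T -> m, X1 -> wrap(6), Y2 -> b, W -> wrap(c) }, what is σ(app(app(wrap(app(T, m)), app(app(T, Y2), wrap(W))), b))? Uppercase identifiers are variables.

Replace each occurrence of T with m.
Replace each occurrence of Y2 with b.
Replace each occurrence of W with wrap(c).
Result: app(app(wrap(app(m, m)), app(app(m, b), wrap(wrap(c)))), b).

app(app(wrap(app(m, m)), app(app(m, b), wrap(wrap(c)))), b)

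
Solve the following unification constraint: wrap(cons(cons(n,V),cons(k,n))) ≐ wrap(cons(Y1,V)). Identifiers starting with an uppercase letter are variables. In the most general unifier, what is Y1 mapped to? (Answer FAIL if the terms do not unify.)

cons(n,cons(k,n))

Decompose wrap/1: cons(cons(n,V),cons(k,n)) ≐ cons(Y1,V).
Decompose cons/2: cons(n,V) ≐ Y1,  cons(k,n) ≐ V.
Bind Y1 := cons(n,V); no other remaining equation mentions Y1.
Bind V := cons(k,n). Substituting into the earlier binding gives Y1 := cons(n,cons(k,n)).
MGU = { Y1 ↦ cons(n,cons(k,n)), V ↦ cons(k,n) }, so Y1 ↦ cons(n,cons(k,n)).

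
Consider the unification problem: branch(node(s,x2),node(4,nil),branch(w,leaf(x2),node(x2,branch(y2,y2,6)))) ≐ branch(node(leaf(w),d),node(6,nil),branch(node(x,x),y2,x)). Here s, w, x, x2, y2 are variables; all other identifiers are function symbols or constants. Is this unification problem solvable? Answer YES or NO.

NO

Decompose branch/3: node(s,x2) ≐ node(leaf(w),d),  node(4,nil) ≐ node(6,nil),  branch(w,leaf(x2),node(x2,branch(y2,y2,6))) ≐ branch(node(x,x),y2,x).
Decompose node/2: s ≐ leaf(w),  x2 ≐ d.
Bind s := leaf(w); no other remaining equation mentions s.
Bind x2 := d; substituting into the one remaining equation that mentions x2 gives: branch(w,leaf(d),node(d,branch(y2,y2,6))) ≐ branch(node(x,x),y2,x).
Decompose node/2: 4 ≐ 6,  nil ≐ nil.
Clash: constants 4 and 6 differ; no unifier exists.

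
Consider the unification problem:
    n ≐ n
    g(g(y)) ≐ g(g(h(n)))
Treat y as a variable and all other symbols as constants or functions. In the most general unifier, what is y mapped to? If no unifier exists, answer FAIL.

h(n)

Delete trivial equation n ≐ n.
Decompose g/1: g(y) ≐ g(h(n)).
Decompose g/1: y ≐ h(n).
Bind y := h(n).
MGU = { y := h(n) }, so y := h(n).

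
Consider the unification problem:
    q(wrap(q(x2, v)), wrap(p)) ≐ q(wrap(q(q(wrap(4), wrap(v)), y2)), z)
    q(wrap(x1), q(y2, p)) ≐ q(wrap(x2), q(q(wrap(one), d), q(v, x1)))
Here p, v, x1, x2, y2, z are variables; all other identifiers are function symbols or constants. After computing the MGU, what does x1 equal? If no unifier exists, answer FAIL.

q(wrap(4), wrap(q(wrap(one), d)))

Decompose q/2: wrap(q(x2, v)) ≐ wrap(q(q(wrap(4), wrap(v)), y2)),  wrap(p) ≐ z.
Decompose wrap/1: q(x2, v) ≐ q(q(wrap(4), wrap(v)), y2).
Decompose q/2: x2 ≐ q(wrap(4), wrap(v)),  v ≐ y2.
Bind x2 := q(wrap(4), wrap(v)); substituting into the one remaining equation that mentions x2 gives: q(wrap(x1), q(y2, p)) ≐ q(wrap(q(wrap(4), wrap(v))), q(q(wrap(one), d), q(v, x1))).
Bind v := y2; substituting into the one remaining equation that mentions v gives: q(wrap(x1), q(y2, p)) ≐ q(wrap(q(wrap(4), wrap(y2))), q(q(wrap(one), d), q(y2, x1))). Substituting into the earlier binding gives x2 := q(wrap(4), wrap(y2)).
Bind z := wrap(p); no other remaining equation mentions z.
Decompose q/2: wrap(x1) ≐ wrap(q(wrap(4), wrap(y2))),  q(y2, p) ≐ q(q(wrap(one), d), q(y2, x1)).
Decompose wrap/1: x1 ≐ q(wrap(4), wrap(y2)).
Bind x1 := q(wrap(4), wrap(y2)); substituting into the remaining equation gives: q(y2, p) ≐ q(q(wrap(one), d), q(y2, q(wrap(4), wrap(y2)))).
Decompose q/2: y2 ≐ q(wrap(one), d),  p ≐ q(y2, q(wrap(4), wrap(y2))).
Bind y2 := q(wrap(one), d); substituting into the remaining equation gives: p ≐ q(q(wrap(one), d), q(wrap(4), wrap(q(wrap(one), d)))). Substituting into the earlier bindings gives x2 := q(wrap(4), wrap(q(wrap(one), d))), v := q(wrap(one), d), x1 := q(wrap(4), wrap(q(wrap(one), d))).
Bind p := q(q(wrap(one), d), q(wrap(4), wrap(q(wrap(one), d)))). Substituting into the earlier binding gives z := wrap(q(q(wrap(one), d), q(wrap(4), wrap(q(wrap(one), d))))).
MGU = { x2 -> q(wrap(4), wrap(q(wrap(one), d))), v -> q(wrap(one), d), z -> wrap(q(q(wrap(one), d), q(wrap(4), wrap(q(wrap(one), d))))), x1 -> q(wrap(4), wrap(q(wrap(one), d))), y2 -> q(wrap(one), d), p -> q(q(wrap(one), d), q(wrap(4), wrap(q(wrap(one), d)))) }, so x1 -> q(wrap(4), wrap(q(wrap(one), d))).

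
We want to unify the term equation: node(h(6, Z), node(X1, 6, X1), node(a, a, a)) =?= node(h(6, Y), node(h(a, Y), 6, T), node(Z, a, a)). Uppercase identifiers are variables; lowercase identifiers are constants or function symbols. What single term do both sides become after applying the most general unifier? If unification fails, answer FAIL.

node(h(6, a), node(h(a, a), 6, h(a, a)), node(a, a, a))

Decompose node/3: h(6, Z) =?= h(6, Y),  node(X1, 6, X1) =?= node(h(a, Y), 6, T),  node(a, a, a) =?= node(Z, a, a).
Decompose h/2: 6 =?= 6,  Z =?= Y.
Delete trivial equation 6 =?= 6.
Bind Z := Y; substituting into the one remaining equation that mentions Z gives: node(a, a, a) =?= node(Y, a, a).
Decompose node/3: X1 =?= h(a, Y),  6 =?= 6,  X1 =?= T.
Bind X1 := h(a, Y); substituting into the one remaining equation that mentions X1 gives: h(a, Y) =?= T.
Delete trivial equation 6 =?= 6.
Bind T := h(a, Y); no other remaining equation mentions T.
Decompose node/3: a =?= Y,  a =?= a,  a =?= a.
Bind Y := a; no other remaining equation mentions Y. Substituting into the earlier bindings gives Z := a, X1 := h(a, a), T := h(a, a).
Delete trivial equation a =?= a.
Delete trivial equation a =?= a.
Applying the MGU to either side gives node(h(6, a), node(h(a, a), 6, h(a, a)), node(a, a, a)).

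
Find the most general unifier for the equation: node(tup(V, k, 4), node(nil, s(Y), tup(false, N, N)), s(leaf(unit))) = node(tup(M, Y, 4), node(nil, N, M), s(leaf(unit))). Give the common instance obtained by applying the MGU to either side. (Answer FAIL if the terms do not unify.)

node(tup(tup(false, s(k), s(k)), k, 4), node(nil, s(k), tup(false, s(k), s(k))), s(leaf(unit)))

Decompose node/3: tup(V, k, 4) = tup(M, Y, 4),  node(nil, s(Y), tup(false, N, N)) = node(nil, N, M),  s(leaf(unit)) = s(leaf(unit)).
Decompose tup/3: V = M,  k = Y,  4 = 4.
Bind V := M; no other remaining equation mentions V.
Bind Y := k; substituting into the one remaining equation that mentions Y gives: node(nil, s(k), tup(false, N, N)) = node(nil, N, M).
Delete trivial equation 4 = 4.
Decompose node/3: nil = nil,  s(k) = N,  tup(false, N, N) = M.
Delete trivial equation nil = nil.
Bind N := s(k); substituting into the one remaining equation that mentions N gives: tup(false, s(k), s(k)) = M.
Bind M := tup(false, s(k), s(k)); no other remaining equation mentions M. Substituting into the earlier binding gives V := tup(false, s(k), s(k)).
Delete trivial equation s(leaf(unit)) = s(leaf(unit)).
Applying the MGU to either side gives node(tup(tup(false, s(k), s(k)), k, 4), node(nil, s(k), tup(false, s(k), s(k))), s(leaf(unit))).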